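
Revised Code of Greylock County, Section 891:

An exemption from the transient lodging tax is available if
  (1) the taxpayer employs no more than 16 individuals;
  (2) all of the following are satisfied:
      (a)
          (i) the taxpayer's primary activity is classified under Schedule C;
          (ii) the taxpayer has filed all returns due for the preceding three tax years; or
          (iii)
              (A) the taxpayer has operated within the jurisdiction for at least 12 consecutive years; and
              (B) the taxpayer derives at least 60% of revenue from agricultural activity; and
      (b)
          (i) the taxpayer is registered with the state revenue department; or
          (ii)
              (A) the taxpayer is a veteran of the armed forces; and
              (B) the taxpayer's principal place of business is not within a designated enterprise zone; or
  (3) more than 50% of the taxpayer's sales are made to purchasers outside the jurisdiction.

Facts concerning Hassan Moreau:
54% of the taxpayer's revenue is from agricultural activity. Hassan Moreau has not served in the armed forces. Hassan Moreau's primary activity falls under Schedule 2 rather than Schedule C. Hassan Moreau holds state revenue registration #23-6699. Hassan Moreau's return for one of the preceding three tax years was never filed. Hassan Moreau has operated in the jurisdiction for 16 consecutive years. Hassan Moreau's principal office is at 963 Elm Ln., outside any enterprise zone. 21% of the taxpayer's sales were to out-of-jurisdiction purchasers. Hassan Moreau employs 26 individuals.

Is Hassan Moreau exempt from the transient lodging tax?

No — not exempt.

(1) ≤ 16 employees — not met.
(i) Schedule C activity — not met.
(ii) returns current — fails.
(A) ≥ 12 yrs in jurisdiction — holds.
(B) ≥60% agricultural — fails.
(iii) = T AND F = false.
So (a) is not satisfied (F OR F OR F).
(i) state-registered — satisfied.
(A) veteran — not satisfied.
(B) not (in enterprise zone) — met.
(ii) = F AND T = false.
So (b) is satisfied (T OR F).
(2) = F AND T = false.
(3) >50% out-of-jur. sales — not satisfied.
So Overall is not satisfied (F OR F OR F).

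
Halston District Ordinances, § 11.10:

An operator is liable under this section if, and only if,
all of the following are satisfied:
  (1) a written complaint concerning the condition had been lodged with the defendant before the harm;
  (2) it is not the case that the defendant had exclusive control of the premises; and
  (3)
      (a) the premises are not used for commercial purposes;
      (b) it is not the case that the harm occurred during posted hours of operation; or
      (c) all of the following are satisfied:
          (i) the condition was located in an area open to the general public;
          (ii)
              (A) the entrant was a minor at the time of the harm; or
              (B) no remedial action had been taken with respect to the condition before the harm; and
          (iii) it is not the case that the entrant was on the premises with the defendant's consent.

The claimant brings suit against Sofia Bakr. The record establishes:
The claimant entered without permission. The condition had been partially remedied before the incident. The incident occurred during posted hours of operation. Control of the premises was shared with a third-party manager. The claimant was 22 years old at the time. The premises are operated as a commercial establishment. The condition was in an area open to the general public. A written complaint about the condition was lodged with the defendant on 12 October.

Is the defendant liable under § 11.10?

No — not liable.

(1) complaint lodged — met.
(2) not (exclusive control) — met.
(a) not (commercial use) — not satisfied.
(b) not (during posted hours) — fails.
(i) public area — holds.
(A) entrant a minor — not satisfied.
(B) no remedial action — not met.
So (ii) is not satisfied (F OR F).
(iii) not (consent to enter) — met.
(c) = T AND F AND T = false.
(3) = F OR F OR F = false.
So Overall is not satisfied (T AND T AND F).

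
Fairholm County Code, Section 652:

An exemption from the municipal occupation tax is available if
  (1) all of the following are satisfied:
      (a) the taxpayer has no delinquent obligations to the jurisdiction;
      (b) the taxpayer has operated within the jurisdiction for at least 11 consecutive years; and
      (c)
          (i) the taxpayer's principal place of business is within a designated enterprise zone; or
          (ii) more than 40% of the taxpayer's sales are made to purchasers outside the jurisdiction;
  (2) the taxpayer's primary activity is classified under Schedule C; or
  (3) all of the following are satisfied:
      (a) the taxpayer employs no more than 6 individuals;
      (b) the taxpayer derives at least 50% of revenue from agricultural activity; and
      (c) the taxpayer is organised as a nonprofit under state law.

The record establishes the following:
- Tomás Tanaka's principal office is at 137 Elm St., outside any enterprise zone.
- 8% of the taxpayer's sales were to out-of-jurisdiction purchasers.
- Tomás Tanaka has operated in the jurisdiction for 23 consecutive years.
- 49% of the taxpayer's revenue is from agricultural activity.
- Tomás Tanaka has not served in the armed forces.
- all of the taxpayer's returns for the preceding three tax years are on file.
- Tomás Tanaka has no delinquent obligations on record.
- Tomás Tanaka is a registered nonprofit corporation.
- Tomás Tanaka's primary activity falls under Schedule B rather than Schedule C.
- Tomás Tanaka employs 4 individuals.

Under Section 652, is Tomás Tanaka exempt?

(a) no delinquency — met.
(b) ≥ 11 yrs in jurisdiction — holds.
(i) in enterprise zone — not met.
(ii) >40% out-of-jur. sales — not met.
So (c) is not satisfied (F OR F).
(1): T AND T AND F → false.
(2) Schedule C activity — not satisfied.
(a) ≤ 6 employees — holds.
(b) ≥50% agricultural — fails.
(c) nonprofit — met.
(3): T AND F AND T → false.
Overall = F OR F OR F = false.

No — not exempt.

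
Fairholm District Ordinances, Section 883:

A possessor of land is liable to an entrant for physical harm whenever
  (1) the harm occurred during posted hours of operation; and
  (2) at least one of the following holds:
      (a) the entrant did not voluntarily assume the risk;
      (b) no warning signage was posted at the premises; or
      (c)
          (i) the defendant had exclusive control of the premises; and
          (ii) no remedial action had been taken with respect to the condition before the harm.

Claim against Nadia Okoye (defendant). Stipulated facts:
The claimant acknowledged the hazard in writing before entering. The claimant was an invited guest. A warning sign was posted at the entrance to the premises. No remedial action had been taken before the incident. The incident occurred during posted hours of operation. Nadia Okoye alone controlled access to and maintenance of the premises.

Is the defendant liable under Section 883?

Yes — liable.

(1) during posted hours — met.
(a) no assumed risk — fails.
(b) no signage posted — not met.
(i) exclusive control — met.
(ii) no remedial action — holds.
(c) = T AND T = true.
So (2) is satisfied (F OR F OR T).
Overall = T AND T = true.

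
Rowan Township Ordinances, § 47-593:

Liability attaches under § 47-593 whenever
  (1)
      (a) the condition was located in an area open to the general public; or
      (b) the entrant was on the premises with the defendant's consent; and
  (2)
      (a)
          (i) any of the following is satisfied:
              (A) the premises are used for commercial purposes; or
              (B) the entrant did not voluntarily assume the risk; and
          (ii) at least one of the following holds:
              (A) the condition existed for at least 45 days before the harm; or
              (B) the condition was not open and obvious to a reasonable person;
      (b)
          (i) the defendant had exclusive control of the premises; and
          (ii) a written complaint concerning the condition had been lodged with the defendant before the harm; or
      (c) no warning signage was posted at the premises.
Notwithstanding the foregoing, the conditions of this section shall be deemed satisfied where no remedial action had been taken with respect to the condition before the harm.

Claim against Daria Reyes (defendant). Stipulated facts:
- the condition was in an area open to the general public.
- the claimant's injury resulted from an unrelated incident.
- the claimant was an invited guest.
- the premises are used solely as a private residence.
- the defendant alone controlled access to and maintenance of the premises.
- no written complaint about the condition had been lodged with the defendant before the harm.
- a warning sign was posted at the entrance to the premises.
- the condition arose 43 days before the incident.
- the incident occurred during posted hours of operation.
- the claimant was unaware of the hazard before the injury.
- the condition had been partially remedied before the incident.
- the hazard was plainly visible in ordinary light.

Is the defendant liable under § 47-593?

No — not liable.

(a) public area — satisfied.
(b) consent to enter — met.
So (1) is satisfied (T OR T).
(A) commercial use — not met.
(B) no assumed risk — met.
(i) = F OR T = true.
(A) condition ≥45 days old — fails.
(B) not open/obvious — not met.
So (ii) is not satisfied (F OR F).
(a): T AND F → false.
(i) exclusive control — met.
(ii) complaint lodged — fails.
(b): T AND F → false.
(c) no signage posted — not met.
(2) = F OR F OR F = false.
Overall: T AND F → false.
Exception (no remedial action) — not satisfied.
Result: main false OR exception false → false.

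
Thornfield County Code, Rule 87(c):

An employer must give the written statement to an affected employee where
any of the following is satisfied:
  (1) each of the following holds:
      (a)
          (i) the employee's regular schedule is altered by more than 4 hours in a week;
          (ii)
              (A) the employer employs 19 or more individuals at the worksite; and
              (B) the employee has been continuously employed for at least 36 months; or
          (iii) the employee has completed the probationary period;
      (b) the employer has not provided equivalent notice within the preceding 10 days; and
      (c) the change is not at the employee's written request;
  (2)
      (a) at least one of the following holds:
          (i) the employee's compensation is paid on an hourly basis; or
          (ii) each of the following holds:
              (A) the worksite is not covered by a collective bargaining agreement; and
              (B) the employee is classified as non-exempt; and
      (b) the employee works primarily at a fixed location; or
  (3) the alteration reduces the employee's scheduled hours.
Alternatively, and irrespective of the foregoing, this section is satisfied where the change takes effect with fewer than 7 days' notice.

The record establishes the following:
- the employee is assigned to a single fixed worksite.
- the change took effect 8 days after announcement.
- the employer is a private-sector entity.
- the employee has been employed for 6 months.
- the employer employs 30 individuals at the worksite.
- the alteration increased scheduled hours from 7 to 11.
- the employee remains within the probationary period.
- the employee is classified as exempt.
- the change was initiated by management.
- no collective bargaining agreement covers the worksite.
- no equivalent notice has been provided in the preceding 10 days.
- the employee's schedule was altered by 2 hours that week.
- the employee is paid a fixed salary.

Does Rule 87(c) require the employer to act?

No — not required.

(i) schedule shift > 4h — not satisfied.
(A) ≥ 19 at site — satisfied.
(B) tenure ≥ 36 mo. — not satisfied.
(ii): T AND F → false.
(iii) past probation — fails.
So (a) is not satisfied (F OR F OR F).
(b) no recent notice — holds.
(c) not employee-requested — met.
So (1) is not satisfied (F AND T AND T).
(i) hourly-paid — fails.
(A) no CBA — met.
(B) non-exempt — not satisfied.
So (ii) is not satisfied (T AND F).
So (a) is not satisfied (F OR F).
(b) fixed location — holds.
(2): F AND T → false.
(3) hours reduced — not satisfied.
So Overall is not satisfied (F OR F OR F).
Exception (< 7 days' notice) — not satisfied.
Result: main false OR exception false → false.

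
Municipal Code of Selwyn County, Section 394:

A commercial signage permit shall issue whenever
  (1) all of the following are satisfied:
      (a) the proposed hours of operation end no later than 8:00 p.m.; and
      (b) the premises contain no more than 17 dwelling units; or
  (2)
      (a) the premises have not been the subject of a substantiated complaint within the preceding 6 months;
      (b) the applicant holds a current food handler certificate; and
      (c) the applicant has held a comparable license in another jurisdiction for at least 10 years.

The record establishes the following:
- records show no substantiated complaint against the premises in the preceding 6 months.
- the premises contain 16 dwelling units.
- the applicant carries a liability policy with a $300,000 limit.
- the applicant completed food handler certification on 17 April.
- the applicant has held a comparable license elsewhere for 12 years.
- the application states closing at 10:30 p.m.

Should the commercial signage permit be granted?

(a) closes by 8 p.m. — fails.
(b) ≤ 17 units — met.
(1) = F AND T = false.
(a) no complaint in 6 mo. — met.
(b) food handler cert. — met.
(c) prior license ≥ 10 yr — holds.
So (2) is satisfied (T AND T AND T).
So Overall is satisfied (F OR T).

Yes — granted.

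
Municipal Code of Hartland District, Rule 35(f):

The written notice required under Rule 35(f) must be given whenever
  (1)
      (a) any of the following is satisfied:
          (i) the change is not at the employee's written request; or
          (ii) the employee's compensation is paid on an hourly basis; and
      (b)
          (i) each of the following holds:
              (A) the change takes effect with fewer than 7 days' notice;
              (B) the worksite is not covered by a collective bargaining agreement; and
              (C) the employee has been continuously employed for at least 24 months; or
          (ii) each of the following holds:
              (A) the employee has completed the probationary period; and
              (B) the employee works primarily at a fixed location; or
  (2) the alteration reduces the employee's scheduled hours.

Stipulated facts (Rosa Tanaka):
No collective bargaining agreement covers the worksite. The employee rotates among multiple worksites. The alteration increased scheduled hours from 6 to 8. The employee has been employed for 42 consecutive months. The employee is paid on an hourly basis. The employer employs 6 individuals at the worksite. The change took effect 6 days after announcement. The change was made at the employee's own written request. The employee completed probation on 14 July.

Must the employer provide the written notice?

(i) not employee-requested — fails.
(ii) hourly-paid — satisfied.
(a) = F OR T = true.
(A) < 7 days' notice — met.
(B) no CBA — holds.
(C) tenure ≥ 24 mo. — holds.
(i) = T AND T AND T = true.
(A) past probation — satisfied.
(B) fixed location — not satisfied.
(ii): T AND F → false.
So (b) is satisfied (T OR F).
(1) = T AND T = true.
(2) hours reduced — fails.
Overall: T OR F → true.

Yes — required.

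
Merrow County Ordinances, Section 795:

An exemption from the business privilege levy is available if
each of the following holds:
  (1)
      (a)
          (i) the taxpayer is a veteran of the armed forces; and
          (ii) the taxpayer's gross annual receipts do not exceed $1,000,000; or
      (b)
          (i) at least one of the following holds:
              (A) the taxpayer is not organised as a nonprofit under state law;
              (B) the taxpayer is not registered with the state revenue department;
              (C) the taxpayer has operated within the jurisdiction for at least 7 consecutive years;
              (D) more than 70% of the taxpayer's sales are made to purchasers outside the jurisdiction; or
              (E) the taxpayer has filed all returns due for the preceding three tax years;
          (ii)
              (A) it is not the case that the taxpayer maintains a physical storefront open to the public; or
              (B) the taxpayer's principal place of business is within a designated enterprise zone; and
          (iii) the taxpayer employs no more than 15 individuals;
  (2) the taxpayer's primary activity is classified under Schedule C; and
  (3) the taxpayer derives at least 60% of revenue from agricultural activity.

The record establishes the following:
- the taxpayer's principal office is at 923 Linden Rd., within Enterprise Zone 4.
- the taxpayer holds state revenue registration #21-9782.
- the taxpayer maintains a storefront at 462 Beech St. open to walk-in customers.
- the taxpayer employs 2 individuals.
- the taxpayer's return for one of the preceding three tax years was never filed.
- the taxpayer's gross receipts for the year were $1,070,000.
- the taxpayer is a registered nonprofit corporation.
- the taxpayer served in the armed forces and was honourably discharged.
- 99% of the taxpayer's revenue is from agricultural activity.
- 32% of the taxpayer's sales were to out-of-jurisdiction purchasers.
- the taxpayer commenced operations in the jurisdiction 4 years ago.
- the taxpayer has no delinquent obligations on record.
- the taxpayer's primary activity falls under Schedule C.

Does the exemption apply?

(i) veteran — holds.
(ii) receipts ≤ $1,000,000 — not met.
(a) = T AND F = false.
(A) not (nonprofit) — fails.
(B) not (state-registered) — not satisfied.
(C) ≥ 7 yrs in jurisdiction — not met.
(D) >70% out-of-jur. sales — not satisfied.
(E) returns current — not met.
So (i) is not satisfied (F OR F OR F OR F OR F).
(A) not (has storefront) — not met.
(B) in enterprise zone — holds.
(ii) = F OR T = true.
(iii) ≤ 15 employees — satisfied.
So (b) is not satisfied (F AND T AND T).
(1): F OR F → false.
(2) Schedule C activity — met.
(3) ≥60% agricultural — holds.
Overall = F AND T AND T = false.

No — not exempt.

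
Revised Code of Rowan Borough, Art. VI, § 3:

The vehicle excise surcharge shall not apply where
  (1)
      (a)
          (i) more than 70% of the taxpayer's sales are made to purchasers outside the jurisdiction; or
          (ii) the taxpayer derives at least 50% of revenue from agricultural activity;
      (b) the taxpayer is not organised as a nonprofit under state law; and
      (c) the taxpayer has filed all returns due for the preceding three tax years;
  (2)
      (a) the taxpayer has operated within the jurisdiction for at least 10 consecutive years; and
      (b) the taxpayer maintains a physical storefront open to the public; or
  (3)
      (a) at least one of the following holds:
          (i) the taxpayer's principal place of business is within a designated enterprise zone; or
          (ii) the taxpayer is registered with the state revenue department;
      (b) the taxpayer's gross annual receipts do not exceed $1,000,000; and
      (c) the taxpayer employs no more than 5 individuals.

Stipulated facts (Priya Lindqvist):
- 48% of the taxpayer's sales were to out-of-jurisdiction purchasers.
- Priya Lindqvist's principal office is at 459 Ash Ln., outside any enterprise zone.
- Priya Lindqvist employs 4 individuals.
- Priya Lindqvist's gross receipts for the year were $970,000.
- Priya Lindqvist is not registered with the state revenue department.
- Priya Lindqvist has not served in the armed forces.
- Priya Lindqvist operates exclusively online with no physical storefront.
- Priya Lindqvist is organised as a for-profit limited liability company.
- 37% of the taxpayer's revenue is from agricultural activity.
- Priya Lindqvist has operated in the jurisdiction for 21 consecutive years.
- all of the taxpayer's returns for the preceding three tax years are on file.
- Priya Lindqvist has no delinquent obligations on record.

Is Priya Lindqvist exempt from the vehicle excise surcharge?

No — not exempt.

(i) >70% out-of-jur. sales — not met.
(ii) ≥50% agricultural — fails.
So (a) is not satisfied (F OR F).
(b) not (nonprofit) — satisfied.
(c) returns current — satisfied.
(1): F AND T AND T → false.
(a) ≥ 10 yrs in jurisdiction — satisfied.
(b) has storefront — not met.
So (2) is not satisfied (T AND F).
(i) in enterprise zone — fails.
(ii) state-registered — not met.
So (a) is not satisfied (F OR F).
(b) receipts ≤ $1,000,000 — satisfied.
(c) ≤ 5 employees — holds.
(3) = F AND T AND T = false.
So Overall is not satisfied (F OR F OR F).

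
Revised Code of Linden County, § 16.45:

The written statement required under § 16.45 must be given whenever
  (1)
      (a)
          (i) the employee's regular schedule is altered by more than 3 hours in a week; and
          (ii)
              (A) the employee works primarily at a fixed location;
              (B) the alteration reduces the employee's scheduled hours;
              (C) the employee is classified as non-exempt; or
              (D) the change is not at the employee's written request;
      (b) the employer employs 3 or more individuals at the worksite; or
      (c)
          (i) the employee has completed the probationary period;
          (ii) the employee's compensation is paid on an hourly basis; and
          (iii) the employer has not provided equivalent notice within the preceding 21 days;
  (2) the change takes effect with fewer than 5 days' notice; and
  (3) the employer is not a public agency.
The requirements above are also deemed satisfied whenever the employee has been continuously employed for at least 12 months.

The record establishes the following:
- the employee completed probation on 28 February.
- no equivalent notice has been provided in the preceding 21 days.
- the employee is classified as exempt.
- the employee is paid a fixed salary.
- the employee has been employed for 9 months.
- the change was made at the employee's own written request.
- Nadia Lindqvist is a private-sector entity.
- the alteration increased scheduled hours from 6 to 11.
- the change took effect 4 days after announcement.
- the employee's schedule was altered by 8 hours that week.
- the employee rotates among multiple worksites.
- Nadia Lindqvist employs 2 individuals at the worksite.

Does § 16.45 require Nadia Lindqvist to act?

(i) schedule shift > 3h — holds.
(A) fixed location — not satisfied.
(B) hours reduced — fails.
(C) non-exempt — fails.
(D) not employee-requested — not satisfied.
(ii): F OR F OR F OR F → false.
So (a) is not satisfied (T AND F).
(b) ≥ 3 at site — not met.
(i) past probation — satisfied.
(ii) hourly-paid — not satisfied.
(iii) no recent notice — met.
So (c) is not satisfied (T AND F AND T).
(1): F OR F OR F → false.
(2) < 5 days' notice — met.
(3) not (public agency) — holds.
Overall: F AND T AND T → false.
Exception (tenure ≥ 12 mo.) — not satisfied.
Result: main false OR exception false → false.

No — not required.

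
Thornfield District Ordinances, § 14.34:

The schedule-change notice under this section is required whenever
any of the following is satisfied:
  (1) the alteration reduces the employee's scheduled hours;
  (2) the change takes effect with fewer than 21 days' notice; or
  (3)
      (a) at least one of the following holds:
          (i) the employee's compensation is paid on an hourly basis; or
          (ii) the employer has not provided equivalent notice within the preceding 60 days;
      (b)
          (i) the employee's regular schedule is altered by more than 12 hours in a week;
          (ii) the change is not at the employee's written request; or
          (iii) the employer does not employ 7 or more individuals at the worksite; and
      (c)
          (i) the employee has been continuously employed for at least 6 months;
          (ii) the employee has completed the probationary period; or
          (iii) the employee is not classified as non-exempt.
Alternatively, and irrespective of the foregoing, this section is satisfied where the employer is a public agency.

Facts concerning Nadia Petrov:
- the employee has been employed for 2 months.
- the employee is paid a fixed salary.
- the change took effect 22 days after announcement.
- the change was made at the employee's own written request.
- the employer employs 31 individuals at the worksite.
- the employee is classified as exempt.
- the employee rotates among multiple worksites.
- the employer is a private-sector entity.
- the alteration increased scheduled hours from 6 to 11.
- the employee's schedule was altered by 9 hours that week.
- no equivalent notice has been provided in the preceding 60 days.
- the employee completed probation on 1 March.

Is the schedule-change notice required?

(1) hours reduced — not satisfied.
(2) < 21 days' notice — not met.
(i) hourly-paid — fails.
(ii) no recent notice — holds.
So (a) is satisfied (F OR T).
(i) schedule shift > 12h — not satisfied.
(ii) not employee-requested — not met.
(iii) not (≥ 7 at site) — not met.
(b): F OR F OR F → false.
(i) tenure ≥ 6 mo. — fails.
(ii) past probation — met.
(iii) not (non-exempt) — satisfied.
(c) = F OR T OR T = true.
(3) = T AND F AND T = false.
Overall = F OR F OR F = false.
Exception (public agency) — not satisfied.
Result: main false OR exception false → false.

No — not required.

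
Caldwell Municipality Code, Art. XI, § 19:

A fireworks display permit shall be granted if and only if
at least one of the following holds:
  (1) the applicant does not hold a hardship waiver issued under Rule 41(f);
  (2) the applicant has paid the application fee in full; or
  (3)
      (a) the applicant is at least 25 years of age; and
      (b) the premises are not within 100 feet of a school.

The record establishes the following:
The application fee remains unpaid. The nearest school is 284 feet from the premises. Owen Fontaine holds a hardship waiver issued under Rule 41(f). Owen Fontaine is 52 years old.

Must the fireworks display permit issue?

(1) not (hardship waiver) — not met.
(2) fee paid — not met.
(a) age ≥ 25 — satisfied.
(b) ≥100 ft from school — satisfied.
(3): T AND T → true.
Overall = F OR F OR T = true.

Yes — granted.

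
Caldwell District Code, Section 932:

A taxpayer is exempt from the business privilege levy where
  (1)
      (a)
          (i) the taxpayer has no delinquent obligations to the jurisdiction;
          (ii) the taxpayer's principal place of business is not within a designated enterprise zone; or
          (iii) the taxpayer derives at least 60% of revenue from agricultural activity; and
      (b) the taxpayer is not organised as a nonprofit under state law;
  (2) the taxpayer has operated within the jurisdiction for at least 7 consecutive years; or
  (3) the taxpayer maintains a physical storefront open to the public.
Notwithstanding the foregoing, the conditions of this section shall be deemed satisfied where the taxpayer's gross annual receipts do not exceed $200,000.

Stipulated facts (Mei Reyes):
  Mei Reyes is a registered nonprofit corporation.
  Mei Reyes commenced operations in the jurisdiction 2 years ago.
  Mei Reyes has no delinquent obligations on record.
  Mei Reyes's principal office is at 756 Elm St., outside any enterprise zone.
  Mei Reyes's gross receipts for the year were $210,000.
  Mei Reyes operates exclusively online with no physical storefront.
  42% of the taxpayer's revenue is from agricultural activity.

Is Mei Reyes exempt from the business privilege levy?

(i) no delinquency — holds.
(ii) not (in enterprise zone) — met.
(iii) ≥60% agricultural — not met.
(a) = T OR T OR F = true.
(b) not (nonprofit) — not met.
(1) = T AND F = false.
(2) ≥ 7 yrs in jurisdiction — fails.
(3) has storefront — not satisfied.
Overall: F OR F OR F → false.
Exception (receipts ≤ $200,000) — not satisfied.
Result: main false OR exception false → false.

No — not exempt.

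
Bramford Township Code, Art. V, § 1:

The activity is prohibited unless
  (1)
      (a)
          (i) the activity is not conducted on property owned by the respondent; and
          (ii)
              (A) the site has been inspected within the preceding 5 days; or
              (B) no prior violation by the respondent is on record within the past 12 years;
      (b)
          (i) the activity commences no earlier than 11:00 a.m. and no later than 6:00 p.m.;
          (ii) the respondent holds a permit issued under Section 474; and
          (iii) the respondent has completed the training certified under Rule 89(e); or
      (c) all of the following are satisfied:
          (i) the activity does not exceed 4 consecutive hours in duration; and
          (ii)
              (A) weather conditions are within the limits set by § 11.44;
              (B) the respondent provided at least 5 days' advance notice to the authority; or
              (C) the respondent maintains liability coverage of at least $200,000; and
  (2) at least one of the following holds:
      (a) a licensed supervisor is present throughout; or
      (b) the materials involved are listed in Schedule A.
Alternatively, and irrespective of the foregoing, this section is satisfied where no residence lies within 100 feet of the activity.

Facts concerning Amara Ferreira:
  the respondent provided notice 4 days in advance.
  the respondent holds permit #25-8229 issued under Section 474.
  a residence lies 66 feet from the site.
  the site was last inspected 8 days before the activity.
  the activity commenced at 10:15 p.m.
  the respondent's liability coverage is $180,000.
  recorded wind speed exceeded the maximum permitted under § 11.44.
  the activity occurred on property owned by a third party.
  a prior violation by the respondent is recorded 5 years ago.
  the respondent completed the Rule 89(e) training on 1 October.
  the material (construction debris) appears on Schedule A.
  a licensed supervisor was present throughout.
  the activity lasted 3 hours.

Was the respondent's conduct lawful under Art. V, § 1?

(i) not (own property) — satisfied.
(A) site inspected — not met.
(B) no prior violation — not met.
(ii) = F OR F = false.
(a): T AND F → false.
(i) start within hours — fails.
(ii) holds permit — met.
(iii) training certified — satisfied.
(b): F AND T AND T → false.
(i) ≤ 4 hrs duration — satisfied.
(A) weather ok — not satisfied.
(B) ≥5 days' notice — not satisfied.
(C) coverage ≥ $200,000 — not met.
(ii) = F OR F OR F = false.
(c) = T AND F = false.
(1) = F OR F OR F = false.
(a) supervisor present — holds.
(b) Schedule A material — met.
(2): T OR T → true.
So Overall is not satisfied (F AND T).
Exception (no residence in 100 ft) — not satisfied.
Result: main false OR exception false → false.

No — unlawful.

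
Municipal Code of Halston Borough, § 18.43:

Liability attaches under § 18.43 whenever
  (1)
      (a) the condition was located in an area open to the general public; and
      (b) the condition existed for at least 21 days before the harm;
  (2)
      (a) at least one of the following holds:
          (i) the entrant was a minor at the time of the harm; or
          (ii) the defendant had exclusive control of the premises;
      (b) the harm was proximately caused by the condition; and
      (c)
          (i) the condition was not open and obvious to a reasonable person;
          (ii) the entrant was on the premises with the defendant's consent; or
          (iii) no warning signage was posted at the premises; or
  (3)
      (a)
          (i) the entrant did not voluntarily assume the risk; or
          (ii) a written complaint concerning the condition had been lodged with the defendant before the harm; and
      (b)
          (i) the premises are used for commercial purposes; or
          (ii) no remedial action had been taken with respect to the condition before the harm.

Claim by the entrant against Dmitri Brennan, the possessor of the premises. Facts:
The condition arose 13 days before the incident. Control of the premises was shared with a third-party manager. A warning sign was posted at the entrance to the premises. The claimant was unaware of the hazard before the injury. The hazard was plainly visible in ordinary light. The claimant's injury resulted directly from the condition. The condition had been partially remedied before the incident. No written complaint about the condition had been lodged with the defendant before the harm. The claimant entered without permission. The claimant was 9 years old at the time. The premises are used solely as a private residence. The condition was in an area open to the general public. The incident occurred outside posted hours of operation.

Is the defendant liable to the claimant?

(a) public area — met.
(b) condition ≥21 days old — not satisfied.
(1) = T AND F = false.
(i) entrant a minor — holds.
(ii) exclusive control — not satisfied.
(a) = T OR F = true.
(b) proximate cause — met.
(i) not open/obvious — not met.
(ii) consent to enter — not satisfied.
(iii) no signage posted — fails.
So (c) is not satisfied (F OR F OR F).
(2) = T AND T AND F = false.
(i) no assumed risk — satisfied.
(ii) complaint lodged — fails.
(a) = T OR F = true.
(i) commercial use — not met.
(ii) no remedial action — fails.
(b) = F OR F = false.
So (3) is not satisfied (T AND F).
So Overall is not satisfied (F OR F OR F).

No — not liable.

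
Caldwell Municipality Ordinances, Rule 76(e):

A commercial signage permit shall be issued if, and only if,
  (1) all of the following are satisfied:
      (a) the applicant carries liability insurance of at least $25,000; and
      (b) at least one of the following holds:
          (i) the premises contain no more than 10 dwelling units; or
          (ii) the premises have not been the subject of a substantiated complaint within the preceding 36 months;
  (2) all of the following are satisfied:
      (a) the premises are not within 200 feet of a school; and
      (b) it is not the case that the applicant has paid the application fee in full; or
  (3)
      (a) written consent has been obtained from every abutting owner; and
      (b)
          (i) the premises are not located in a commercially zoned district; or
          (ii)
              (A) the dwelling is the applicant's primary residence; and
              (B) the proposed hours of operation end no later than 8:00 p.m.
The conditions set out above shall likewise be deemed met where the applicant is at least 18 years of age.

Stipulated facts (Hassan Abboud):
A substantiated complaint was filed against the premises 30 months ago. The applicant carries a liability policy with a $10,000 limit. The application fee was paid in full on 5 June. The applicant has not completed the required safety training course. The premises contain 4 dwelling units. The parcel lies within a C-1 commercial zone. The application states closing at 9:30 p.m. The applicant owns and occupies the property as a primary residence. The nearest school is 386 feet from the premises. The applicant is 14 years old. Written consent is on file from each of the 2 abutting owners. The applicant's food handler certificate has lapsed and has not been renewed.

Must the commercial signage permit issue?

No — denied.

(a) insurance ≥ $25,000 — fails.
(i) ≤ 10 units — holds.
(ii) no complaint in 36 mo. — fails.
(b): T OR F → true.
So (1) is not satisfied (F AND T).
(a) ≥200 ft from school — satisfied.
(b) not (fee paid) — not satisfied.
(2) = T AND F = false.
(a) all abutters consent — holds.
(i) not (commercially zoned) — not met.
(A) primary residence — holds.
(B) closes by 8 p.m. — not satisfied.
(ii): T AND F → false.
So (b) is not satisfied (F OR F).
(3): T AND F → false.
Overall: F OR F OR F → false.
Exception (age ≥ 18) — not satisfied.
Result: main false OR exception false → false.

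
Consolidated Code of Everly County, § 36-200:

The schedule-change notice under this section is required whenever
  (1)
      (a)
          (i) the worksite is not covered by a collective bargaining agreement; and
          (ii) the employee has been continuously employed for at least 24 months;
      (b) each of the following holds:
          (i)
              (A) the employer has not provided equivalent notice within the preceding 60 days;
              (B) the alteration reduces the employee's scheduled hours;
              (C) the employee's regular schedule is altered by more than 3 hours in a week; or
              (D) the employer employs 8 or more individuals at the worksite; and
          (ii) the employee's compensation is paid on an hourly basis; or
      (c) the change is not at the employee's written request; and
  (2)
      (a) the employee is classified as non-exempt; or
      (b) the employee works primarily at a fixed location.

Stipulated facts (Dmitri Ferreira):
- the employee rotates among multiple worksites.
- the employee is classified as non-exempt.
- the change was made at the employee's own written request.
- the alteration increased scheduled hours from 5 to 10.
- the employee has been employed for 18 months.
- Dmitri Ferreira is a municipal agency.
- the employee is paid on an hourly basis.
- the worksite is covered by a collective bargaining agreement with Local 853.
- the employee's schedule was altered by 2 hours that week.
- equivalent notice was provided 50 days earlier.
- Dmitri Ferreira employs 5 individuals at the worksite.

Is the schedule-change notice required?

No — not required.

(i) no CBA — not satisfied.
(ii) tenure ≥ 24 mo. — not met.
(a): F AND F → false.
(A) no recent notice — not satisfied.
(B) hours reduced — not met.
(C) schedule shift > 3h — not met.
(D) ≥ 8 at site — not satisfied.
(i) = F OR F OR F OR F = false.
(ii) hourly-paid — holds.
(b): F AND T → false.
(c) not employee-requested — not satisfied.
(1): F OR F OR F → false.
(a) non-exempt — holds.
(b) fixed location — not satisfied.
(2) = T OR F = true.
So Overall is not satisfied (F AND T).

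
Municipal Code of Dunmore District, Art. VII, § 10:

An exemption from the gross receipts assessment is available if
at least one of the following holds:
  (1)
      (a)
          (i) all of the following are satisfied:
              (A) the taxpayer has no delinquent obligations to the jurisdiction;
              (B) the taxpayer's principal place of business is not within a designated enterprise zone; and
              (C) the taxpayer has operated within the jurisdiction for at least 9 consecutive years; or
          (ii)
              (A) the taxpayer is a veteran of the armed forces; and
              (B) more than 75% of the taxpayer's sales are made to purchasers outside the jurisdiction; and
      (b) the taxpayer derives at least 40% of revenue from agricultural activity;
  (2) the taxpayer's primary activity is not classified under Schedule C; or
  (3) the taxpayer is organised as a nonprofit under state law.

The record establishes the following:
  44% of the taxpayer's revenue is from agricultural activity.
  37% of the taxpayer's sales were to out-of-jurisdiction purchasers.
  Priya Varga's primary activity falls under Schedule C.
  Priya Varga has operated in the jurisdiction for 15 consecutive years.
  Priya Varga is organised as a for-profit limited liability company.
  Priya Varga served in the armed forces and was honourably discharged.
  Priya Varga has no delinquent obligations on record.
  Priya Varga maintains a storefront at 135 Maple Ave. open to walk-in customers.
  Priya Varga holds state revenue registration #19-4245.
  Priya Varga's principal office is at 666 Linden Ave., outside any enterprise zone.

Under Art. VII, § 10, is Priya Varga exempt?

(A) no delinquency — holds.
(B) not (in enterprise zone) — satisfied.
(C) ≥ 9 yrs in jurisdiction — satisfied.
(i): T AND T AND T → true.
(A) veteran — satisfied.
(B) >75% out-of-jur. sales — not satisfied.
So (ii) is not satisfied (T AND F).
So (a) is satisfied (T OR F).
(b) ≥40% agricultural — holds.
(1) = T AND T = true.
(2) not (Schedule C activity) — not met.
(3) nonprofit — fails.
Overall: T OR F OR F → true.

Yes — exempt.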